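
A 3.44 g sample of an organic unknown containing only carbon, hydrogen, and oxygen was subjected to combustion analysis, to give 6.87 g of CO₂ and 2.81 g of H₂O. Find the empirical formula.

C2H4O

mol C = 6.87 g CO₂ ÷ 44.009 g/mol = 0.1561 mol
mol H = 2 × 2.81 g H₂O ÷ 18.015 g/mol = 0.3120 mol
mass O = 3.44 − (1.875 + 0.3145) = 1.251 g → mol O = 1.251 ÷ 15.999 = 0.07817 mol
Divide by the smallest (0.07817 mol): C 1.997, H 3.991, O 1.000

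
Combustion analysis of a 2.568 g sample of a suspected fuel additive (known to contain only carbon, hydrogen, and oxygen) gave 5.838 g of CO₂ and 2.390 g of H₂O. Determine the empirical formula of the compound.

C3H6O

mol C = 5.838 g CO₂ ÷ 44.009 g/mol = 0.13265 mol
mol H = 2 × 2.390 g H₂O ÷ 18.015 g/mol = 0.26533 mol
mass O = 2.568 − (1.5933 + 0.26746) = 0.70723 g → mol O = 0.70723 ÷ 15.999 = 0.044204 mol
Divide by the smallest (0.044204 mol): C 3.001, H 6.002, O 1.000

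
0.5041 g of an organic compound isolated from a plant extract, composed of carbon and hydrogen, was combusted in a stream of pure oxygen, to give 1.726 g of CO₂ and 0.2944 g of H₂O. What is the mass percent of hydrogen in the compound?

6.54%

mol C = 1.726 g CO₂ ÷ 44.009 g/mol = 0.039219 mol
mol H = 2 × 0.2944 g H₂O ÷ 18.015 g/mol = 0.032684 mol
mass % H = 0.032945 g ÷ 0.5041 g × 100%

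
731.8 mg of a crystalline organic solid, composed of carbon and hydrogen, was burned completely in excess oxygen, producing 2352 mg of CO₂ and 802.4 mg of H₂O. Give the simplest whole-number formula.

mol C = 2.352 g CO₂ ÷ 44.009 g/mol = 0.053444 mol
mol H = 2 × 0.8024 g H₂O ÷ 18.015 g/mol = 0.089081 mol
Divide by the smallest (0.053444 mol): C 1.000, H 1.667
Multiplying each by 3 gives whole numbers: C 3.00, H 5.00

C3H5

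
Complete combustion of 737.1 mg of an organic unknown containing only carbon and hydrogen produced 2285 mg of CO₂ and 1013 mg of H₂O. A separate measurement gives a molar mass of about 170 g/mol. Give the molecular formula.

mol C = 2.285 g CO₂ ÷ 44.009 g/mol = 0.051921 mol
mol H = 2 × 1.013 g H₂O ÷ 18.015 g/mol = 0.11246 mol
Divide by the smallest (0.051921 mol): C 1.000, H 2.166
Multiplying each by 6 gives whole numbers: C 6.00, H 13.00
Empirical formula: C6H13
Empirical-formula mass = 85.17 g/mol; 170 ÷ 85.17 ≈ 2, so the molecular formula is C12H26.

C12H26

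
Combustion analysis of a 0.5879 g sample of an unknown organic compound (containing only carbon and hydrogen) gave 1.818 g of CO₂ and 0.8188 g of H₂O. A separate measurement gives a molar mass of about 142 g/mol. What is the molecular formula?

C10H22

mol C = 1.818 g CO₂ ÷ 44.009 g/mol = 0.041310 mol
mol H = 2 × 0.8188 g H₂O ÷ 18.015 g/mol = 0.090902 mol
Divide by the smallest (0.041310 mol): C 1.000, H 2.200
Multiplying each by 5 gives whole numbers: C 5.00, H 11.00
Empirical formula: C5H11
Empirical-formula mass = 71.14 g/mol; 142 ÷ 71.14 ≈ 2, so the molecular formula is C10H22.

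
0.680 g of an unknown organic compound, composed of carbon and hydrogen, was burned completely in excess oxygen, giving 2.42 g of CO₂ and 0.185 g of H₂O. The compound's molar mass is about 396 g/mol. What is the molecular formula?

mol C = 2.42 g CO₂ ÷ 44.009 g/mol = 0.05499 mol
mol H = 2 × 0.185 g H₂O ÷ 18.015 g/mol = 0.02054 mol
Divide by the smallest (0.02054 mol): C 2.677, H 1.000
Multiplying each by 3 gives whole numbers: C 8.03, H 3.00
Empirical formula: C8H3
Empirical-formula mass = 99.11 g/mol; 396 ÷ 99.11 ≈ 4, so the molecular formula is C32H12.

C32H12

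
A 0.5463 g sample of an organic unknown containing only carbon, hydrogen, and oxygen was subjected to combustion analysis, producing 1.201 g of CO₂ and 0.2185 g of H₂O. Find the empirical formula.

mol C = 1.201 g CO₂ ÷ 44.009 g/mol = 0.027290 mol
mol H = 2 × 0.2185 g H₂O ÷ 18.015 g/mol = 0.024258 mol
mass O = 0.5463 − (0.32778 + 0.024452) = 0.19407 g → mol O = 0.19407 ÷ 15.999 = 0.012130 mol
Divide by the smallest (0.012130 mol): C 2.250, H 2.000, O 1.000
Multiplying each by 4 gives whole numbers: C 9.00, H 8.00, O 4.00

C9H8O4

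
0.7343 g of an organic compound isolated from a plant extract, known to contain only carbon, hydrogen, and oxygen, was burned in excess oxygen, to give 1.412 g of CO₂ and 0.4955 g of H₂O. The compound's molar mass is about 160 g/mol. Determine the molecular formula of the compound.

mol C = 1.412 g CO₂ ÷ 44.009 g/mol = 0.032084 mol
mol H = 2 × 0.4955 g H₂O ÷ 18.015 g/mol = 0.055010 mol
mass O = 0.7343 − (0.38537 + 0.055450) = 0.29349 g → mol O = 0.29349 ÷ 15.999 = 0.018344 mol
Divide by the smallest (0.018344 mol): C 1.749, H 2.999, O 1.000
Multiplying each by 4 gives whole numbers: C 7.00, H 12.00, O 4.00
Empirical formula: C7H12O4
Empirical-formula mass = 160.17 g/mol; 160 ÷ 160.17 ≈ 1, so the molecular formula is C7H12O4.

C7H12O4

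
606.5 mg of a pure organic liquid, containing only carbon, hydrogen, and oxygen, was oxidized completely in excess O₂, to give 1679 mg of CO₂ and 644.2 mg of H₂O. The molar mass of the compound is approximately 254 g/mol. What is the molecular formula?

mol C = 1.679 g CO₂ ÷ 44.009 g/mol = 0.038151 mol
mol H = 2 × 0.6442 g H₂O ÷ 18.015 g/mol = 0.071518 mol
mass O = 0.6065 − (0.45824 + 0.072090) = 0.076175 g → mol O = 0.076175 ÷ 15.999 = 0.0047612 mol
Divide by the smallest (0.0047612 mol): C 8.013, H 15.021, O 1.000
Empirical formula: C8H15O
Empirical-formula mass = 127.21 g/mol; 254 ÷ 127.21 ≈ 2, so the molecular formula is C16H30O2.

C16H30O2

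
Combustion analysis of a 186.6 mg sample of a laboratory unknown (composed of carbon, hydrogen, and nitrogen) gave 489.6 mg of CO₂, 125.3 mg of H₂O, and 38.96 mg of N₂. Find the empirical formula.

mol C = 0.4896 g CO₂ ÷ 44.009 g/mol = 0.011125 mol
mol H = 2 × 0.1253 g H₂O ÷ 18.015 g/mol = 0.013911 mol
mol N = 2 × 0.03896 g N₂ ÷ 28.014 g/mol = 0.0027815 mol
Divide by the smallest (0.0027815 mol): C 4.000, H 5.001, N 1.000

C4H5N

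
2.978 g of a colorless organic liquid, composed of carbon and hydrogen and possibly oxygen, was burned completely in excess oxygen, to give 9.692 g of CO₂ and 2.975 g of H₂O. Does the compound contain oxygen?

mol C = 9.692 g CO₂ ÷ 44.009 g/mol = 0.22023 mol
mol H = 2 × 2.975 g H₂O ÷ 18.015 g/mol = 0.33028 mol
C and H together account for 2.9781 g — essentially the entire 2.978 g sample — so the compound contains no oxygen.

no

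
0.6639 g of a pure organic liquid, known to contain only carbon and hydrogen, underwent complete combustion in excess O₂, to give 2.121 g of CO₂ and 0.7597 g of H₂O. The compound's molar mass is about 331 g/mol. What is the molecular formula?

C24H42

mol C = 2.121 g CO₂ ÷ 44.009 g/mol = 0.048195 mol
mol H = 2 × 0.7597 g H₂O ÷ 18.015 g/mol = 0.084341 mol
Divide by the smallest (0.048195 mol): C 1.000, H 1.750
Multiplying each by 4 gives whole numbers: C 4.00, H 7.00
Empirical formula: C4H7
Empirical-formula mass = 55.10 g/mol; 331 ÷ 55.10 ≈ 6, so the molecular formula is C24H42.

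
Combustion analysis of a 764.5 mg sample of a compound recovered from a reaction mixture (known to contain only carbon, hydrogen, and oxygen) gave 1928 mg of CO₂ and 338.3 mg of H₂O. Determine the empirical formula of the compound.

C7H6O2

mol C = 1.928 g CO₂ ÷ 44.009 g/mol = 0.043809 mol
mol H = 2 × 0.3383 g H₂O ÷ 18.015 g/mol = 0.037558 mol
mass O = 0.7645 − (0.52619 + 0.037858) = 0.20045 g → mol O = 0.20045 ÷ 15.999 = 0.012529 mol
Divide by the smallest (0.012529 mol): C 3.497, H 2.998, O 1.000
Multiplying each by 2 gives whole numbers: C 6.99, H 6.00, O 2.00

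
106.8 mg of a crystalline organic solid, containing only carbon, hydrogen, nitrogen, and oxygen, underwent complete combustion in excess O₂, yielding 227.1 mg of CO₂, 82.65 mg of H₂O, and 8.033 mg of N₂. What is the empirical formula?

C9H16NO3

mol C = 0.2271 g CO₂ ÷ 44.009 g/mol = 0.0051603 mol
mol H = 2 × 0.08265 g H₂O ÷ 18.015 g/mol = 0.0091757 mol
mol N = 2 × 0.008033 g N₂ ÷ 28.014 g/mol = 0.00057350 mol
mass O = 0.1068 − (0.061980 + 0.0092491 + 0.0080330) = 0.027537 g → mol O = 0.027537 ÷ 15.999 = 0.0017212 mol
Divide by the smallest (0.00057350 mol): C 8.998, H 15.999, N 1.000, O 3.001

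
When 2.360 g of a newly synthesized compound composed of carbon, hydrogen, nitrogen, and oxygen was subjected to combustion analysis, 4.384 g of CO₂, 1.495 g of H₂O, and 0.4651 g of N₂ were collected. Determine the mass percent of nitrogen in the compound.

mol C = 4.384 g CO₂ ÷ 44.009 g/mol = 0.099616 mol
mol H = 2 × 1.495 g H₂O ÷ 18.015 g/mol = 0.16597 mol
mol N = 2 × 0.4651 g N₂ ÷ 28.014 g/mol = 0.033205 mol
mass O = 2.360 − (1.1965 + 0.16730 + 0.46510) = 0.53111 g → mol O = 0.53111 ÷ 15.999 = 0.033197 mol
mass % N = 0.46510 g ÷ 2.360 g × 100%

19.71%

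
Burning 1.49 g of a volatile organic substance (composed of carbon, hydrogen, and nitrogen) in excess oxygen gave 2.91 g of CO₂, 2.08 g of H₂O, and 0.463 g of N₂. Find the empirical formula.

C2H7N

mol C = 2.91 g CO₂ ÷ 44.009 g/mol = 0.06612 mol
mol H = 2 × 2.08 g H₂O ÷ 18.015 g/mol = 0.2309 mol
mol N = 2 × 0.463 g N₂ ÷ 28.014 g/mol = 0.03305 mol
Divide by the smallest (0.03305 mol): C 2.000, H 6.986, N 1.000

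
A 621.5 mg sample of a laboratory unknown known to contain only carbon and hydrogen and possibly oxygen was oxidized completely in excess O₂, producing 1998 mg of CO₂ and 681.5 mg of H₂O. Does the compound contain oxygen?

mol C = 1.998 g CO₂ ÷ 44.009 g/mol = 0.045400 mol
mol H = 2 × 0.6815 g H₂O ÷ 18.015 g/mol = 0.075659 mol
C and H together account for 0.62156 g — essentially the entire 0.6215 g sample — so the compound contains no oxygen.

no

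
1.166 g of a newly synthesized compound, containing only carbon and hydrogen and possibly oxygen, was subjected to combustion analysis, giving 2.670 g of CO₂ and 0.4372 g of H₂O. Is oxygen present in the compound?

mol C = 2.670 g CO₂ ÷ 44.009 g/mol = 0.060669 mol
mol H = 2 × 0.4372 g H₂O ÷ 18.015 g/mol = 0.048537 mol
C and H account for only 0.77763 g of the 1.166 g sample; the remaining 0.38837 g must be oxygen.

yes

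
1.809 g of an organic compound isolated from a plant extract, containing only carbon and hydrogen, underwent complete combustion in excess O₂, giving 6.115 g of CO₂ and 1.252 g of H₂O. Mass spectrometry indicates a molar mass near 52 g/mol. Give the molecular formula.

mol C = 6.115 g CO₂ ÷ 44.009 g/mol = 0.13895 mol
mol H = 2 × 1.252 g H₂O ÷ 18.015 g/mol = 0.13900 mol
Divide by the smallest (0.13895 mol): C 1.000, H 1.000
Empirical formula: CH
Empirical-formula mass = 13.02 g/mol; 52 ÷ 13.02 ≈ 4, so the molecular formula is C4H4.

C4H4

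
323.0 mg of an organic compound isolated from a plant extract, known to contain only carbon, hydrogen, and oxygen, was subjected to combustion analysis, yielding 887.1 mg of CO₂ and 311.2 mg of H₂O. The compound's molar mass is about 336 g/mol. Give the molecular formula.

mol C = 0.8871 g CO₂ ÷ 44.009 g/mol = 0.020157 mol
mol H = 2 × 0.3112 g H₂O ÷ 18.015 g/mol = 0.034549 mol
mass O = 0.3230 − (0.24211 + 0.034825) = 0.046066 g → mol O = 0.046066 ÷ 15.999 = 0.0028793 mol
Divide by the smallest (0.0028793 mol): C 7.001, H 11.999, O 1.000
Empirical formula: C7H12O
Empirical-formula mass = 112.17 g/mol; 336 ÷ 112.17 ≈ 3, so the molecular formula is C21H36O3.

C21H36O3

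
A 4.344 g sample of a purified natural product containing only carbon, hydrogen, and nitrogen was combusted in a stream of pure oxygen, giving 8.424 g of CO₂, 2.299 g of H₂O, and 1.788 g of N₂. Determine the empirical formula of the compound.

C3H4N2

mol C = 8.424 g CO₂ ÷ 44.009 g/mol = 0.19142 mol
mol H = 2 × 2.299 g H₂O ÷ 18.015 g/mol = 0.25523 mol
mol N = 2 × 1.788 g N₂ ÷ 28.014 g/mol = 0.12765 mol
Divide by the smallest (0.12765 mol): C 1.500, H 1.999, N 1.000
Multiplying each by 2 gives whole numbers: C 3.00, H 4.00, N 2.00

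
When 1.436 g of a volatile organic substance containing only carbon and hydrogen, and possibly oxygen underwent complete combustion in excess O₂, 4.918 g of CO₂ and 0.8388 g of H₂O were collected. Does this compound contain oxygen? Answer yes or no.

mol C = 4.918 g CO₂ ÷ 44.009 g/mol = 0.11175 mol
mol H = 2 × 0.8388 g H₂O ÷ 18.015 g/mol = 0.093122 mol
C and H together account for 1.4361 g — essentially the entire 1.436 g sample — so the compound contains no oxygen.

no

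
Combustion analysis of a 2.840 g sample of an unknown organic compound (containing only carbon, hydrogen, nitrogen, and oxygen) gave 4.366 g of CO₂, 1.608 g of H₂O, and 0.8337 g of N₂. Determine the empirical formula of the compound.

C5H9N3O2

mol C = 4.366 g CO₂ ÷ 44.009 g/mol = 0.099207 mol
mol H = 2 × 1.608 g H₂O ÷ 18.015 g/mol = 0.17852 mol
mol N = 2 × 0.8337 g N₂ ÷ 28.014 g/mol = 0.059520 mol
mass O = 2.840 − (1.1916 + 0.17995 + 0.83370) = 0.63478 g → mol O = 0.63478 ÷ 15.999 = 0.039676 mol
Divide by the smallest (0.039676 mol): C 2.500, H 4.499, N 1.500, O 1.000
Multiplying each by 2 gives whole numbers: C 5.00, H 9.00, N 3.00, O 2.00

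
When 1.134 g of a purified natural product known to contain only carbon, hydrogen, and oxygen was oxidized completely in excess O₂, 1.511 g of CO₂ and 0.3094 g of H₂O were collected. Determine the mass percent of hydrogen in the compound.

mol C = 1.511 g CO₂ ÷ 44.009 g/mol = 0.034334 mol
mol H = 2 × 0.3094 g H₂O ÷ 18.015 g/mol = 0.034349 mol
mass O = 1.134 − (0.41238 + 0.034624) = 0.68699 g → mol O = 0.68699 ÷ 15.999 = 0.042940 mol
mass % H = 0.034624 g ÷ 1.134 g × 100%

3.05%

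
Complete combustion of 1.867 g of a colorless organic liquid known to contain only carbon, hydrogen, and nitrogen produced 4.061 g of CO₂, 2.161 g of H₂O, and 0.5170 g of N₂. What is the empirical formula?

mol C = 4.061 g CO₂ ÷ 44.009 g/mol = 0.092277 mol
mol H = 2 × 2.161 g H₂O ÷ 18.015 g/mol = 0.23991 mol
mol N = 2 × 0.5170 g N₂ ÷ 28.014 g/mol = 0.036910 mol
Divide by the smallest (0.036910 mol): C 2.500, H 6.500, N 1.000
Multiplying each by 2 gives whole numbers: C 5.00, H 13.00, N 2.00

C5H13N2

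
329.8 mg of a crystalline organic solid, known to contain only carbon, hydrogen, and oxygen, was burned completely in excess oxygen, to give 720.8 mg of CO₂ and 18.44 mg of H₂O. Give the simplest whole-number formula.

mol C = 0.7208 g CO₂ ÷ 44.009 g/mol = 0.016378 mol
mol H = 2 × 0.01844 g H₂O ÷ 18.015 g/mol = 0.0020472 mol
mass O = 0.3298 − (0.19672 + 0.0020636) = 0.13101 g → mol O = 0.13101 ÷ 15.999 = 0.0081889 mol
Divide by the smallest (0.0020472 mol): C 8.000, H 1.000, O 4.000

C8HO4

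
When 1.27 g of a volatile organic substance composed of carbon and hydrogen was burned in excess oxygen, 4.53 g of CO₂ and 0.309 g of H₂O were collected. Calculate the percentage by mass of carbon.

97.3%

mol C = 4.53 g CO₂ ÷ 44.009 g/mol = 0.1029 mol
mol H = 2 × 0.309 g H₂O ÷ 18.015 g/mol = 0.03430 mol
mass % C = 1.236 g ÷ 1.27 g × 100%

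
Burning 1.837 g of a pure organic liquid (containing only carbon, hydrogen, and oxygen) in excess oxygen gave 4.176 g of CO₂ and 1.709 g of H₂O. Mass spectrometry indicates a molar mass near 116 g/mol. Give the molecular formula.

mol C = 4.176 g CO₂ ÷ 44.009 g/mol = 0.094890 mol
mol H = 2 × 1.709 g H₂O ÷ 18.015 g/mol = 0.18973 mol
mass O = 1.837 − (1.1397 + 0.19125) = 0.50603 g → mol O = 0.50603 ÷ 15.999 = 0.031629 mol
Divide by the smallest (0.031629 mol): C 3.000, H 5.999, O 1.000
Empirical formula: C3H6O
Empirical-formula mass = 58.08 g/mol; 116 ÷ 58.08 ≈ 2, so the molecular formula is C6H12O2.

C6H12O2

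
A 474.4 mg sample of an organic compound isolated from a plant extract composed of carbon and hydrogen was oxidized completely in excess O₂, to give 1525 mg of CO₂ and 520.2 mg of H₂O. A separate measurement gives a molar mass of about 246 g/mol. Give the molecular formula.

C18H30

mol C = 1.525 g CO₂ ÷ 44.009 g/mol = 0.034652 mol
mol H = 2 × 0.5202 g H₂O ÷ 18.015 g/mol = 0.057752 mol
Divide by the smallest (0.034652 mol): C 1.000, H 1.667
Multiplying each by 3 gives whole numbers: C 3.00, H 5.00
Empirical formula: C3H5
Empirical-formula mass = 41.07 g/mol; 246 ÷ 41.07 ≈ 6, so the molecular formula is C18H30.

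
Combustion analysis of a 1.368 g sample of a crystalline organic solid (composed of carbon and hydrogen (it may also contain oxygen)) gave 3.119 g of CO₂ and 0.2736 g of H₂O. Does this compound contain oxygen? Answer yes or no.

yes

mol C = 3.119 g CO₂ ÷ 44.009 g/mol = 0.070872 mol
mol H = 2 × 0.2736 g H₂O ÷ 18.015 g/mol = 0.030375 mol
C and H account for only 0.88186 g of the 1.368 g sample; the remaining 0.48614 g must be oxygen.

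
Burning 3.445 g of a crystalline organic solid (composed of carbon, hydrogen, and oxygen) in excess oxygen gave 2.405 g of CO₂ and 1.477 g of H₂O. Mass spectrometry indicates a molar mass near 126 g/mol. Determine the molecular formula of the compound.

mol C = 2.405 g CO₂ ÷ 44.009 g/mol = 0.054648 mol
mol H = 2 × 1.477 g H₂O ÷ 18.015 g/mol = 0.16397 mol
mass O = 3.445 − (0.65638 + 0.16529) = 2.6233 g → mol O = 2.6233 ÷ 15.999 = 0.16397 mol
Divide by the smallest (0.054648 mol): C 1.000, H 3.001, O 3.000
Empirical formula: CH3O3
Empirical-formula mass = 63.03 g/mol; 126 ÷ 63.03 ≈ 2, so the molecular formula is C2H6O6.

C2H6O6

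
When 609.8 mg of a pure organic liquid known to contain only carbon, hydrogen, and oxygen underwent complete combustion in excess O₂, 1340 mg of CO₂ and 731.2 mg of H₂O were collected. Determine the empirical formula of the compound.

C3H8O

mol C = 1.340 g CO₂ ÷ 44.009 g/mol = 0.030448 mol
mol H = 2 × 0.7312 g H₂O ÷ 18.015 g/mol = 0.081177 mol
mass O = 0.6098 − (0.36571 + 0.081826) = 0.16226 g → mol O = 0.16226 ÷ 15.999 = 0.010142 mol
Divide by the smallest (0.010142 mol): C 3.002, H 8.004, O 1.000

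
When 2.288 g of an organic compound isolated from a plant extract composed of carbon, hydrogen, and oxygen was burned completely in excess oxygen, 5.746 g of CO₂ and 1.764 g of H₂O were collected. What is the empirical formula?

C4H6O

mol C = 5.746 g CO₂ ÷ 44.009 g/mol = 0.13056 mol
mol H = 2 × 1.764 g H₂O ÷ 18.015 g/mol = 0.19584 mol
mass O = 2.288 − (1.5682 + 0.19740) = 0.52239 g → mol O = 0.52239 ÷ 15.999 = 0.032651 mol
Divide by the smallest (0.032651 mol): C 3.999, H 5.998, O 1.000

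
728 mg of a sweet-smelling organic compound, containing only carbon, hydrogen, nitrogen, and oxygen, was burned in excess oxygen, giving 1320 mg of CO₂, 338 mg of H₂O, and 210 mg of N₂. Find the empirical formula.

C4H5N2O

mol C = 1.32 g CO₂ ÷ 44.009 g/mol = 0.02999 mol
mol H = 2 × 0.338 g H₂O ÷ 18.015 g/mol = 0.03752 mol
mol N = 2 × 0.210 g N₂ ÷ 28.014 g/mol = 0.01499 mol
mass O = 0.728 − (0.3603 + 0.03782 + 0.2100) = 0.1199 g → mol O = 0.1199 ÷ 15.999 = 0.007495 mol
Divide by the smallest (0.007495 mol): C 4.002, H 5.006, N 2.000, O 1.000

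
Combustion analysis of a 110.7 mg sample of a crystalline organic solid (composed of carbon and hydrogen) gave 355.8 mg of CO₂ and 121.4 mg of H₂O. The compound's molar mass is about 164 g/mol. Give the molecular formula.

mol C = 0.3558 g CO₂ ÷ 44.009 g/mol = 0.0080847 mol
mol H = 2 × 0.1214 g H₂O ÷ 18.015 g/mol = 0.013478 mol
Divide by the smallest (0.0080847 mol): C 1.000, H 1.667
Multiplying each by 3 gives whole numbers: C 3.00, H 5.00
Empirical formula: C3H5
Empirical-formula mass = 41.07 g/mol; 164 ÷ 41.07 ≈ 4, so the molecular formula is C12H20.

C12H20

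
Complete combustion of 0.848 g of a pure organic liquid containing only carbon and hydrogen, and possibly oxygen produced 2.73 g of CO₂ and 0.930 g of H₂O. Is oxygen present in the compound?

no

mol C = 2.73 g CO₂ ÷ 44.009 g/mol = 0.06203 mol
mol H = 2 × 0.930 g H₂O ÷ 18.015 g/mol = 0.1032 mol
C and H together account for 0.8491 g — essentially the entire 0.848 g sample — so the compound contains no oxygen.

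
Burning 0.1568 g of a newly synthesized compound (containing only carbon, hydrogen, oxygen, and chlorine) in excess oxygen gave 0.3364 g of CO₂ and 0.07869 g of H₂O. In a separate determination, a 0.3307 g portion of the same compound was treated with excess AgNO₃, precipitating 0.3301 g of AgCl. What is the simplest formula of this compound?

C7H8ClO

mol C = 0.3364 g CO₂ ÷ 44.009 g/mol = 0.0076439 mol
mol H = 2 × 0.07869 g H₂O ÷ 18.015 g/mol = 0.0087361 mol
From the AgCl data: mol Cl per gram of compound = (0.3301 ÷ 143.318) ÷ 0.3307 = 0.0069648 mol/g, so in the 0.1568 g combustion sample mol Cl = 0.0010921 mol
mass O = 0.1568 − (0.091811 + 0.0088059 + 0.038714) = 0.017469 g → mol O = 0.017469 ÷ 15.999 = 0.0010919 mol
Divide by the smallest (0.0010919 mol): C 7.001, H 8.001, Cl 1.000, O 1.000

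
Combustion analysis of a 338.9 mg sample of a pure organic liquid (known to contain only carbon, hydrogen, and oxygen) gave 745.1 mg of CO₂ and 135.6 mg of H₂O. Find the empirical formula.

C9H8O4

mol C = 0.7451 g CO₂ ÷ 44.009 g/mol = 0.016931 mol
mol H = 2 × 0.1356 g H₂O ÷ 18.015 g/mol = 0.015054 mol
mass O = 0.3389 − (0.20335 + 0.015175) = 0.12037 g → mol O = 0.12037 ÷ 15.999 = 0.0075237 mol
Divide by the smallest (0.0075237 mol): C 2.250, H 2.001, O 1.000
Multiplying each by 4 gives whole numbers: C 9.00, H 8.00, O 4.00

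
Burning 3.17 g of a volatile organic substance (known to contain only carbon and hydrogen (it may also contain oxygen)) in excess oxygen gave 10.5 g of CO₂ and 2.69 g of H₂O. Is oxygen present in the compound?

no

mol C = 10.5 g CO₂ ÷ 44.009 g/mol = 0.2386 mol
mol H = 2 × 2.69 g H₂O ÷ 18.015 g/mol = 0.2986 mol
C and H together account for 3.167 g — essentially the entire 3.17 g sample — so the compound contains no oxygen.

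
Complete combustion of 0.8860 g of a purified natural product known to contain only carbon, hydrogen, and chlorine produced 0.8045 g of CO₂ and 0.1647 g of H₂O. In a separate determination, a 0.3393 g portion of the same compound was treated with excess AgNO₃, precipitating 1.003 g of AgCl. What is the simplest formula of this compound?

CHCl

mol C = 0.8045 g CO₂ ÷ 44.009 g/mol = 0.018280 mol
mol H = 2 × 0.1647 g H₂O ÷ 18.015 g/mol = 0.018285 mol
From the AgCl data: mol Cl per gram of compound = (1.003 ÷ 143.318) ÷ 0.3393 = 0.020626 mol/g, so in the 0.8860 g combustion sample mol Cl = 0.018275 mol
Divide by the smallest (0.018275 mol): C 1.000, H 1.001, Cl 1.000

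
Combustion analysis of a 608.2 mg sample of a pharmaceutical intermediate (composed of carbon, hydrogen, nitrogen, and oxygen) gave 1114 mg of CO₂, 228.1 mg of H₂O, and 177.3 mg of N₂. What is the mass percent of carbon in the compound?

49.99%

mol C = 1.114 g CO₂ ÷ 44.009 g/mol = 0.025313 mol
mol H = 2 × 0.2281 g H₂O ÷ 18.015 g/mol = 0.025323 mol
mol N = 2 × 0.1773 g N₂ ÷ 28.014 g/mol = 0.012658 mol
mass O = 0.6082 − (0.30403 + 0.025526 + 0.17730) = 0.10134 g → mol O = 0.10134 ÷ 15.999 = 0.0063341 mol
mass % C = 0.30403 g ÷ 0.6082 g × 100%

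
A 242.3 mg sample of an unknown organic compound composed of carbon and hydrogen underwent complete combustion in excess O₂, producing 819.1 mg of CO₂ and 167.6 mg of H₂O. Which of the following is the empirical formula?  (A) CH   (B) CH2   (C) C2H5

(A) CH

mol C = 0.8191 g CO₂ ÷ 44.009 g/mol = 0.018612 mol
mol H = 2 × 0.1676 g H₂O ÷ 18.015 g/mol = 0.018607 mol
Divide by the smallest (0.018607 mol): C 1.000, H 1.000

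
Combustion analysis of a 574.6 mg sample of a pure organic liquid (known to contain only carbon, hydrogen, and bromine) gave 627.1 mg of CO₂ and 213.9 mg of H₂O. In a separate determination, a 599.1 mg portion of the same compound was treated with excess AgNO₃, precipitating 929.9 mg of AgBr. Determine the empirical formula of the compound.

C3H5Br

mol C = 0.6271 g CO₂ ÷ 44.009 g/mol = 0.014249 mol
mol H = 2 × 0.2139 g H₂O ÷ 18.015 g/mol = 0.023747 mol
From the AgBr data: mol Br per gram of compound = (0.9299 ÷ 187.772) ÷ 0.5991 = 0.0082662 mol/g, so in the 0.5746 g combustion sample mol Br = 0.0047498 mol
Divide by the smallest (0.0047498 mol): C 3.000, H 5.000, Br 1.000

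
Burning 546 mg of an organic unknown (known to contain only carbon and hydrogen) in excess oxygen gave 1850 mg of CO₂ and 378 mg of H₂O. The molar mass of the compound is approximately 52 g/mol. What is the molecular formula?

C4H4

mol C = 1.85 g CO₂ ÷ 44.009 g/mol = 0.04204 mol
mol H = 2 × 0.378 g H₂O ÷ 18.015 g/mol = 0.04197 mol
Divide by the smallest (0.04197 mol): C 1.002, H 1.000
Empirical formula: CH
Empirical-formula mass = 13.02 g/mol; 52 ÷ 13.02 ≈ 4, so the molecular formula is C4H4.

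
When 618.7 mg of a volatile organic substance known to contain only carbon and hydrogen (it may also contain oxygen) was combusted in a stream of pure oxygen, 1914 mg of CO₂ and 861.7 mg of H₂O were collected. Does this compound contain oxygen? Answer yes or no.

no

mol C = 1.914 g CO₂ ÷ 44.009 g/mol = 0.043491 mol
mol H = 2 × 0.8617 g H₂O ÷ 18.015 g/mol = 0.095665 mol
C and H together account for 0.61880 g — essentially the entire 0.6187 g sample — so the compound contains no oxygen.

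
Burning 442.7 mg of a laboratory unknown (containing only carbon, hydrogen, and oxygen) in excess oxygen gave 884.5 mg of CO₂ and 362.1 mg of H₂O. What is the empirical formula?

C2H4O

mol C = 0.8845 g CO₂ ÷ 44.009 g/mol = 0.020098 mol
mol H = 2 × 0.3621 g H₂O ÷ 18.015 g/mol = 0.040200 mol
mass O = 0.4427 − (0.24140 + 0.040521) = 0.16078 g → mol O = 0.16078 ÷ 15.999 = 0.010049 mol
Divide by the smallest (0.010049 mol): C 2.000, H 4.000, O 1.000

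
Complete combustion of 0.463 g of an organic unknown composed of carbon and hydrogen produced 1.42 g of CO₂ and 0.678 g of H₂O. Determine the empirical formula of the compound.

C3H7

mol C = 1.42 g CO₂ ÷ 44.009 g/mol = 0.03227 mol
mol H = 2 × 0.678 g H₂O ÷ 18.015 g/mol = 0.07527 mol
Divide by the smallest (0.03227 mol): C 1.000, H 2.333
Multiplying each by 3 gives whole numbers: C 3.00, H 7.00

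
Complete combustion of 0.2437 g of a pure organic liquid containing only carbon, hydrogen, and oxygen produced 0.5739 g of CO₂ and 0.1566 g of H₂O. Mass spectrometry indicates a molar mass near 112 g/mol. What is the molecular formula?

C6H8O2

mol C = 0.5739 g CO₂ ÷ 44.009 g/mol = 0.013041 mol
mol H = 2 × 0.1566 g H₂O ÷ 18.015 g/mol = 0.017386 mol
mass O = 0.2437 − (0.15663 + 0.017525) = 0.069546 g → mol O = 0.069546 ÷ 15.999 = 0.0043469 mol
Divide by the smallest (0.0043469 mol): C 3.000, H 4.000, O 1.000
Empirical formula: C3H4O
Empirical-formula mass = 56.06 g/mol; 112 ÷ 56.06 ≈ 2, so the molecular formula is C6H8O2.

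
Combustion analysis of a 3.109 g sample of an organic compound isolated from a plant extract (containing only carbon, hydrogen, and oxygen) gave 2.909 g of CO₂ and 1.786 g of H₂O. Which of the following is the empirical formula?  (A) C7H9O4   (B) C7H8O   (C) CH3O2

mol C = 2.909 g CO₂ ÷ 44.009 g/mol = 0.066100 mol
mol H = 2 × 1.786 g H₂O ÷ 18.015 g/mol = 0.19828 mol
mass O = 3.109 − (0.79393 + 0.19987) = 2.1152 g → mol O = 2.1152 ÷ 15.999 = 0.13221 mol
Divide by the smallest (0.066100 mol): C 1.000, H 3.000, O 2.000

(C) CH3O2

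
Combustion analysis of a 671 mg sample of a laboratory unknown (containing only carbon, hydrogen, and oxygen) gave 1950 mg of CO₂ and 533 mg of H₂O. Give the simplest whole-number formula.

mol C = 1.95 g CO₂ ÷ 44.009 g/mol = 0.04431 mol
mol H = 2 × 0.533 g H₂O ÷ 18.015 g/mol = 0.05917 mol
mass O = 0.671 − (0.5322 + 0.05965) = 0.07916 g → mol O = 0.07916 ÷ 15.999 = 0.004948 mol
Divide by the smallest (0.004948 mol): C 8.956, H 11.960, O 1.000

C9H12O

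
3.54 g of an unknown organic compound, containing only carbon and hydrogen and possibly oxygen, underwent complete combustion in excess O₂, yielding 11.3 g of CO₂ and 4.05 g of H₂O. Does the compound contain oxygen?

mol C = 11.3 g CO₂ ÷ 44.009 g/mol = 0.2568 mol
mol H = 2 × 4.05 g H₂O ÷ 18.015 g/mol = 0.4496 mol
C and H together account for 3.537 g — essentially the entire 3.54 g sample — so the compound contains no oxygen.

no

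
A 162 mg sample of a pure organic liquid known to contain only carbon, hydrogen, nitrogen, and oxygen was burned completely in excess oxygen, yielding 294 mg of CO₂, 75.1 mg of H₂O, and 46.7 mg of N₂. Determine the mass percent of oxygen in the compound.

mol C = 0.294 g CO₂ ÷ 44.009 g/mol = 0.006680 mol
mol H = 2 × 0.0751 g H₂O ÷ 18.015 g/mol = 0.008337 mol
mol N = 2 × 0.0467 g N₂ ÷ 28.014 g/mol = 0.003334 mol
mass O = 0.162 − (0.08024 + 0.008404 + 0.04670) = 0.02666 g → mol O = 0.02666 ÷ 15.999 = 0.001666 mol
mass % O = 0.02666 g ÷ 0.162 g × 100%

16.5%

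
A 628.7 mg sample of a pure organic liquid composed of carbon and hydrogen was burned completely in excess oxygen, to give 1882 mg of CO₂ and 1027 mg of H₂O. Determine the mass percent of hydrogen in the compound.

mol C = 1.882 g CO₂ ÷ 44.009 g/mol = 0.042764 mol
mol H = 2 × 1.027 g H₂O ÷ 18.015 g/mol = 0.11402 mol
mass % H = 0.11493 g ÷ 0.6287 g × 100%

18.28%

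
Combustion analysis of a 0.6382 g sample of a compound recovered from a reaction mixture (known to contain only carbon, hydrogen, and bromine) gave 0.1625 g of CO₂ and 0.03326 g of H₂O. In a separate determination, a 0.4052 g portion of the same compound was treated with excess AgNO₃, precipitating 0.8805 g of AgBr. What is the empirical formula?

CHBr2

mol C = 0.1625 g CO₂ ÷ 44.009 g/mol = 0.0036924 mol
mol H = 2 × 0.03326 g H₂O ÷ 18.015 g/mol = 0.0036925 mol
From the AgBr data: mol Br per gram of compound = (0.8805 ÷ 187.772) ÷ 0.4052 = 0.011573 mol/g, so in the 0.6382 g combustion sample mol Br = 0.0073856 mol
Divide by the smallest (0.0036924 mol): C 1.000, H 1.000, Br 2.000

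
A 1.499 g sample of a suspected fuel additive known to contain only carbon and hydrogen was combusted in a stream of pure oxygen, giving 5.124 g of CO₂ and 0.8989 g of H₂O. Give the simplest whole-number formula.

C7H6

mol C = 5.124 g CO₂ ÷ 44.009 g/mol = 0.11643 mol
mol H = 2 × 0.8989 g H₂O ÷ 18.015 g/mol = 0.099795 mol
Divide by the smallest (0.099795 mol): C 1.167, H 1.000
Multiplying each by 6 gives whole numbers: C 7.00, H 6.00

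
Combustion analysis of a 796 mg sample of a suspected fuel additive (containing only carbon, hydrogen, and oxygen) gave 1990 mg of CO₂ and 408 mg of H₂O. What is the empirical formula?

mol C = 1.99 g CO₂ ÷ 44.009 g/mol = 0.04522 mol
mol H = 2 × 0.408 g H₂O ÷ 18.015 g/mol = 0.04530 mol
mass O = 0.796 − (0.5431 + 0.04566) = 0.2072 g → mol O = 0.2072 ÷ 15.999 = 0.01295 mol
Divide by the smallest (0.01295 mol): C 3.491, H 3.497, O 1.000
Multiplying each by 2 gives whole numbers: C 6.98, H 6.99, O 2.00

C7H7O2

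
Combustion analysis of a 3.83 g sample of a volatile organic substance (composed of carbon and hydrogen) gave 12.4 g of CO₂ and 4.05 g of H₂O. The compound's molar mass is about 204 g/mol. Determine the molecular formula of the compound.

C15H24

mol C = 12.4 g CO₂ ÷ 44.009 g/mol = 0.2818 mol
mol H = 2 × 4.05 g H₂O ÷ 18.015 g/mol = 0.4496 mol
Divide by the smallest (0.2818 mol): C 1.000, H 1.596
Multiplying each by 5 gives whole numbers: C 5.00, H 7.98
Empirical formula: C5H8
Empirical-formula mass = 68.12 g/mol; 204 ÷ 68.12 ≈ 3, so the molecular formula is C15H24.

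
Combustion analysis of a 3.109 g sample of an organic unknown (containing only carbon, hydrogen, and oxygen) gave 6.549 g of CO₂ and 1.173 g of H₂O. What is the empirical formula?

C8H7O4

mol C = 6.549 g CO₂ ÷ 44.009 g/mol = 0.14881 mol
mol H = 2 × 1.173 g H₂O ÷ 18.015 g/mol = 0.13022 mol
mass O = 3.109 − (1.7874 + 0.13127) = 1.1904 g → mol O = 1.1904 ÷ 15.999 = 0.074403 mol
Divide by the smallest (0.074403 mol): C 2.000, H 1.750, O 1.000
Multiplying each by 4 gives whole numbers: C 8.00, H 7.00, O 4.00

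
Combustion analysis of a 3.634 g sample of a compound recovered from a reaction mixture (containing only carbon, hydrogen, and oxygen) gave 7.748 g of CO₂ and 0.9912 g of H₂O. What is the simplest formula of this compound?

mol C = 7.748 g CO₂ ÷ 44.009 g/mol = 0.17605 mol
mol H = 2 × 0.9912 g H₂O ÷ 18.015 g/mol = 0.11004 mol
mass O = 3.634 − (2.1146 + 0.11092) = 1.4085 g → mol O = 1.4085 ÷ 15.999 = 0.088036 mol
Divide by the smallest (0.088036 mol): C 2.000, H 1.250, O 1.000
Multiplying each by 4 gives whole numbers: C 8.00, H 5.00, O 4.00

C8H5O4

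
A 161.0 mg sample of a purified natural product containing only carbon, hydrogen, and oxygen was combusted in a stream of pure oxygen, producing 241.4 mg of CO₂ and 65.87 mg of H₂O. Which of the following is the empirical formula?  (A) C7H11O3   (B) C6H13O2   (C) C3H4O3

(C) C3H4O3

mol C = 0.2414 g CO₂ ÷ 44.009 g/mol = 0.0054852 mol
mol H = 2 × 0.06587 g H₂O ÷ 18.015 g/mol = 0.0073128 mol
mass O = 0.1610 − (0.065883 + 0.0073713) = 0.087745 g → mol O = 0.087745 ÷ 15.999 = 0.0054844 mol
Divide by the smallest (0.0054844 mol): C 1.000, H 1.333, O 1.000
Multiplying each by 3 gives whole numbers: C 3.00, H 4.00, O 3.00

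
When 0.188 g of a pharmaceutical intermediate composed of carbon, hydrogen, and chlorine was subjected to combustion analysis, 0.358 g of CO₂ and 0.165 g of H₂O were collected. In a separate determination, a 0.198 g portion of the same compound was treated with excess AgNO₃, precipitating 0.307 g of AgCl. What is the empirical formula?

C4H9Cl

mol C = 0.358 g CO₂ ÷ 44.009 g/mol = 0.008135 mol
mol H = 2 × 0.165 g H₂O ÷ 18.015 g/mol = 0.01832 mol
From the AgCl data: mol Cl per gram of compound = (0.307 ÷ 143.318) ÷ 0.198 = 0.01082 mol/g, so in the 0.188 g combustion sample mol Cl = 0.002034 mol
Divide by the smallest (0.002034 mol): C 4.000, H 9.006, Cl 1.000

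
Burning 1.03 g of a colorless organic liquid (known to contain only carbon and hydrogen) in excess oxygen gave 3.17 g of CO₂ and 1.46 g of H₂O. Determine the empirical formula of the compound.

C4H9

mol C = 3.17 g CO₂ ÷ 44.009 g/mol = 0.07203 mol
mol H = 2 × 1.46 g H₂O ÷ 18.015 g/mol = 0.1621 mol
Divide by the smallest (0.07203 mol): C 1.000, H 2.250
Multiplying each by 4 gives whole numbers: C 4.00, H 9.00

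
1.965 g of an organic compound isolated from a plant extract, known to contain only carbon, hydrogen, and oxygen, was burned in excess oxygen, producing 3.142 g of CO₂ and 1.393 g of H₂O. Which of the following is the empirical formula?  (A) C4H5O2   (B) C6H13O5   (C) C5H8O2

(B) C6H13O5

mol C = 3.142 g CO₂ ÷ 44.009 g/mol = 0.071394 mol
mol H = 2 × 1.393 g H₂O ÷ 18.015 g/mol = 0.15465 mol
mass O = 1.965 − (0.85752 + 0.15589) = 0.95159 g → mol O = 0.95159 ÷ 15.999 = 0.059478 mol
Divide by the smallest (0.059478 mol): C 1.200, H 2.600, O 1.000
Multiplying each by 5 gives whole numbers: C 6.00, H 13.00, O 5.00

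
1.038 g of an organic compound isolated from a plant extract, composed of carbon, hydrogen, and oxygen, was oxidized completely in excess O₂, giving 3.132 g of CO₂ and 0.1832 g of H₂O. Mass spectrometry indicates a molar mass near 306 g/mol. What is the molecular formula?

C21H6O3

mol C = 3.132 g CO₂ ÷ 44.009 g/mol = 0.071167 mol
mol H = 2 × 0.1832 g H₂O ÷ 18.015 g/mol = 0.020339 mol
mass O = 1.038 − (0.85479 + 0.020501) = 0.16271 g → mol O = 0.16271 ÷ 15.999 = 0.010170 mol
Divide by the smallest (0.010170 mol): C 6.998, H 2.000, O 1.000
Empirical formula: C7H2O
Empirical-formula mass = 102.09 g/mol; 306 ÷ 102.09 ≈ 3, so the molecular formula is C21H6O3.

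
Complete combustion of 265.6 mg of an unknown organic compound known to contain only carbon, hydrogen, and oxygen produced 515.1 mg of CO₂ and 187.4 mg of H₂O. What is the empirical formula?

mol C = 0.5151 g CO₂ ÷ 44.009 g/mol = 0.011704 mol
mol H = 2 × 0.1874 g H₂O ÷ 18.015 g/mol = 0.020805 mol
mass O = 0.2656 − (0.14058 + 0.020971) = 0.10405 g → mol O = 0.10405 ÷ 15.999 = 0.0065033 mol
Divide by the smallest (0.0065033 mol): C 1.800, H 3.199, O 1.000
Multiplying each by 5 gives whole numbers: C 9.00, H 16.00, O 5.00

C9H16O5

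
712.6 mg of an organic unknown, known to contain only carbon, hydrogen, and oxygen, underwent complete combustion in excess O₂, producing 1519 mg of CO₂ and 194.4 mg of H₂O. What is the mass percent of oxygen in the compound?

mol C = 1.519 g CO₂ ÷ 44.009 g/mol = 0.034516 mol
mol H = 2 × 0.1944 g H₂O ÷ 18.015 g/mol = 0.021582 mol
mass O = 0.7126 − (0.41457 + 0.021755) = 0.27628 g → mol O = 0.27628 ÷ 15.999 = 0.017268 mol
mass % O = 0.27628 g ÷ 0.7126 g × 100%

38.77%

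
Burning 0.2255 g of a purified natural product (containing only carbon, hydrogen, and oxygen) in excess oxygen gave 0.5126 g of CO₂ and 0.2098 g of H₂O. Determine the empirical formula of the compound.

C3H6O

mol C = 0.5126 g CO₂ ÷ 44.009 g/mol = 0.011648 mol
mol H = 2 × 0.2098 g H₂O ÷ 18.015 g/mol = 0.023292 mol
mass O = 0.2255 − (0.13990 + 0.023478) = 0.062122 g → mol O = 0.062122 ÷ 15.999 = 0.0038829 mol
Divide by the smallest (0.0038829 mol): C 3.000, H 5.999, O 1.000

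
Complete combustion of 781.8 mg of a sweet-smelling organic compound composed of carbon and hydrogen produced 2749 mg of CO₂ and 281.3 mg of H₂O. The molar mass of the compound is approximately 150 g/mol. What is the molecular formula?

mol C = 2.749 g CO₂ ÷ 44.009 g/mol = 0.062464 mol
mol H = 2 × 0.2813 g H₂O ÷ 18.015 g/mol = 0.031230 mol
Divide by the smallest (0.031230 mol): C 2.000, H 1.000
Empirical formula: C2H
Empirical-formula mass = 25.03 g/mol; 150 ÷ 25.03 ≈ 6, so the molecular formula is C12H6.

C12H6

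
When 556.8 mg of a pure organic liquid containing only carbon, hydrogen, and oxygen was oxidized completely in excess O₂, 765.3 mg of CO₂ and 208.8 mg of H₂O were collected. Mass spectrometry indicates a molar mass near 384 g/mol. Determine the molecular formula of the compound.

mol C = 0.7653 g CO₂ ÷ 44.009 g/mol = 0.017390 mol
mol H = 2 × 0.2088 g H₂O ÷ 18.015 g/mol = 0.023181 mol
mass O = 0.5568 − (0.20887 + 0.023366) = 0.32457 g → mol O = 0.32457 ÷ 15.999 = 0.020287 mol
Divide by the smallest (0.017390 mol): C 1.000, H 1.333, O 1.167
Multiplying each by 6 gives whole numbers: C 6.00, H 8.00, O 7.00
Empirical formula: C6H8O7
Empirical-formula mass = 192.12 g/mol; 384 ÷ 192.12 ≈ 2, so the molecular formula is C12H16O14.

C12H16O14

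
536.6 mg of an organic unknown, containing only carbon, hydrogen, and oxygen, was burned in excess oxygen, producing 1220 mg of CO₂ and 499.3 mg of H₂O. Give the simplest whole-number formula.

mol C = 1.220 g CO₂ ÷ 44.009 g/mol = 0.027722 mol
mol H = 2 × 0.4993 g H₂O ÷ 18.015 g/mol = 0.055432 mol
mass O = 0.5366 − (0.33296 + 0.055875) = 0.14776 g → mol O = 0.14776 ÷ 15.999 = 0.0092356 mol
Divide by the smallest (0.0092356 mol): C 3.002, H 6.002, O 1.000

C3H6O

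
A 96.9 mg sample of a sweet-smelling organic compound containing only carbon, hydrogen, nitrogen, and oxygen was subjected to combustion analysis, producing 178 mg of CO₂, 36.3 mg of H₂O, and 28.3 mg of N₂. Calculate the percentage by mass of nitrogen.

mol C = 0.178 g CO₂ ÷ 44.009 g/mol = 0.004045 mol
mol H = 2 × 0.0363 g H₂O ÷ 18.015 g/mol = 0.004030 mol
mol N = 2 × 0.0283 g N₂ ÷ 28.014 g/mol = 0.002020 mol
mass O = 0.0969 − (0.04858 + 0.004062 + 0.02830) = 0.01596 g → mol O = 0.01596 ÷ 15.999 = 0.0009974 mol
mass % N = 0.02830 g ÷ 0.0969 g × 100%

29.2%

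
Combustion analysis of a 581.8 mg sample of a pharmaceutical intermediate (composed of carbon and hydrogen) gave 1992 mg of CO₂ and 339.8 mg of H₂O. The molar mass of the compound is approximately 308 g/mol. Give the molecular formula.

mol C = 1.992 g CO₂ ÷ 44.009 g/mol = 0.045263 mol
mol H = 2 × 0.3398 g H₂O ÷ 18.015 g/mol = 0.037724 mol
Divide by the smallest (0.037724 mol): C 1.200, H 1.000
Multiplying each by 5 gives whole numbers: C 6.00, H 5.00
Empirical formula: C6H5
Empirical-formula mass = 77.11 g/mol; 308 ÷ 77.11 ≈ 4, so the molecular formula is C24H20.

C24H20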